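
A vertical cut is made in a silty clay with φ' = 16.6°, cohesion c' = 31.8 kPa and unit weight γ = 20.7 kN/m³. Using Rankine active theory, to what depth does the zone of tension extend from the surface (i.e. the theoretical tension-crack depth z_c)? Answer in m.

K_a = tan²(45° − 16.6°/2) = 0.5556; √K_a = 0.7454.
The active pressure is zero where K_a γ z = 2c√K_a, so z_c = 2c/(γ√K_a) = 2×31.8/(20.7×0.7454) = 4.122 m.

4.12 m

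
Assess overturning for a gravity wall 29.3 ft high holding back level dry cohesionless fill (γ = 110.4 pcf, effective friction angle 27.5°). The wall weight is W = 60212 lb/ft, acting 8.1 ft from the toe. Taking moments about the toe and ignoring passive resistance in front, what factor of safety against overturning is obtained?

2.86

K_a = tan²(45° − 27.5°/2) = 0.3682.
P_a = ½K_aγH² = 0.5×0.3682×110.4×29.3² = 17450 lb/ft, acting at H/3 = 9.767 ft above the base.
Overturning moment M_o = P_a × H/3 = 17450 × 9.767 = 170400.
Resisting moment M_r = W × 8.1 = 60212 × 8.1 = 487700.
FS_overturning = M_r/M_o = 487700/170400 = 2.862.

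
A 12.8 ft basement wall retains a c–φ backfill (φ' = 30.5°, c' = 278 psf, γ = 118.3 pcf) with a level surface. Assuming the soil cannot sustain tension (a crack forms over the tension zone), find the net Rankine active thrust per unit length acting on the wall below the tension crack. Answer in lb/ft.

K_a = 0.3267; √K_a = 0.5715.
Tension-crack depth z_c = 2c/(γ√K_a) = 2×278/(118.3×0.5715) = 8.223 ft.
σ_a at base = K_a γ H − 2c√K_a = 0.3267×118.3×12.8 − 2×278×0.5715 = 176.9 psf.
P_a = ½ × 176.9 × (H − z_c) = 0.5×176.9×4.577 = 404.8 lb/ft.

405 lb/ft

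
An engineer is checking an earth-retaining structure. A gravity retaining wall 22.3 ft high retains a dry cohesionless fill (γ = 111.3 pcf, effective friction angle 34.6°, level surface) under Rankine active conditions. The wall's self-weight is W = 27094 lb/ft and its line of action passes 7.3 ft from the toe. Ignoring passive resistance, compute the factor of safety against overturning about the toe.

K_a = tan²(45° − 34.6°/2) = 0.2756.
P_a = ½K_aγH² = 0.5×0.2756×111.3×22.3² = 7628 lb/ft, acting at H/3 = 7.433 ft above the base.
Overturning moment M_o = P_a × H/3 = 7628 × 7.433 = 56700.
Resisting moment M_r = W × 7.3 = 27094 × 7.3 = 197800.
FS_overturning = M_r/M_o = 197800/56700 = 3.488.

3.49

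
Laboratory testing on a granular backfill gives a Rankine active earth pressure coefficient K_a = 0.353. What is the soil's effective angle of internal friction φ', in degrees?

K_a = tan²(45° − φ/2) ⇒ 45° − φ/2 = arctan(√0.353) = 30.72°.
φ = 2(45° − 30.72°) = 28.57°.

28.6°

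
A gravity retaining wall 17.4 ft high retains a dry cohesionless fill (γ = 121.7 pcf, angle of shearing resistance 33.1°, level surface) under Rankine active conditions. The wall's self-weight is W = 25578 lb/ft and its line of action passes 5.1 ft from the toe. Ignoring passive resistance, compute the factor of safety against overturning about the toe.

4.16

K_a = tan²(45° − 33.1°/2) = 0.2936.
P_a = ½K_aγH² = 0.5×0.2936×121.7×17.4² = 5409 lb/ft, acting at H/3 = 5.800 ft above the base.
Overturning moment M_o = P_a × H/3 = 5409 × 5.800 = 31370.
Resisting moment M_r = W × 5.1 = 25578 × 5.1 = 130400.
FS_overturning = M_r/M_o = 130400/31370 = 4.158.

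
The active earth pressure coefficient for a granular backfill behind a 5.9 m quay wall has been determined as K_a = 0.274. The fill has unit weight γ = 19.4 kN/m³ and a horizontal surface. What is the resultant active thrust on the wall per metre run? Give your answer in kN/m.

92.5 kN/m

P = ½ K_a γ H² = 0.5 × 0.274 × 19.4 × 5.9² = 92.52 kN/m.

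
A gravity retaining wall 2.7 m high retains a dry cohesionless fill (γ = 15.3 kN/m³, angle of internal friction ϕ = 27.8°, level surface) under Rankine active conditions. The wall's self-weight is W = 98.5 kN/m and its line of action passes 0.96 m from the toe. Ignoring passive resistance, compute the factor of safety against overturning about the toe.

K_a = tan²(45° − 27.8°/2) = 0.3639.
P_a = ½K_aγH² = 0.5×0.3639×15.3×2.7² = 20.29 kN/m, acting at H/3 = 0.9000 m above the base.
Overturning moment M_o = P_a × H/3 = 20.29 × 0.9000 = 18.26.
Resisting moment M_r = W × 0.96 = 98.5 × 0.96 = 94.56.
FS_overturning = M_r/M_o = 94.56/18.26 = 5.177.

5.18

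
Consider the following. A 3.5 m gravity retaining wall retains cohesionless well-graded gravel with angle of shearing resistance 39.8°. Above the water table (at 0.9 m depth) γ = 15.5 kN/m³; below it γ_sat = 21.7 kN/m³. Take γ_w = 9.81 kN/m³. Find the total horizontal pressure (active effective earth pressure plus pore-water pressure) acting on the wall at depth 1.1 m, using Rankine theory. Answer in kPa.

5.54 kPa

K_a = (1 − sin φ)/(1 + sin φ) = 0.2194.
γ' = 21.7 − 9.81 = 11.89 kN/m³.
Effective vertical stress at 1.1 m: σ'_v = 15.5×0.9 + 11.89×0.200 = 16.33 kPa.
σ'_h = K_a σ'_v = 0.2194 × 16.33 = 3.583 kPa; u = γ_w × 0.200 = 1.962 kPa.
Total σ_h = 3.583 + 1.962 = 5.545 kPa.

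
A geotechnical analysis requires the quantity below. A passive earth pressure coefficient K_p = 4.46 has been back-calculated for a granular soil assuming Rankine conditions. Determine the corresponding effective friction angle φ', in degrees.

39.3°

K_p = (1+sin φ)/(1−sin φ) ⇒ sin φ = (K_p − 1)/(K_p + 1) = 0.6337.
φ = arcsin(0.6337) = 39.32°.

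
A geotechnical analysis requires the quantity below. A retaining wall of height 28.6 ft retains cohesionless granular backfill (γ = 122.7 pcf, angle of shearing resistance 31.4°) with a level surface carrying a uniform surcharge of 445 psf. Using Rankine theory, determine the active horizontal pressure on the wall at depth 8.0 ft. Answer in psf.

449 psf

K_a = (1 − sin φ)/(1 + sin φ) = 0.3149.
σ_v = γz + q = 122.7 × 8.0 + 445 = 1427 psf.
σ_h = K_a σ_v = 0.3149 × 1427 = 449.3 psf.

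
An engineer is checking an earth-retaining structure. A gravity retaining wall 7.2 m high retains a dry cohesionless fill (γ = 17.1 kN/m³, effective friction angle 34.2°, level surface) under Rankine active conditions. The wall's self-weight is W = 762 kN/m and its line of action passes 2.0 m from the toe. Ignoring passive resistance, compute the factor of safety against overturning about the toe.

K_a = tan²(45° − 34.2°/2) = 0.2803.
P_a = ½K_aγH² = 0.5×0.2803×17.1×7.2² = 124.3 kN/m, acting at H/3 = 2.400 m above the base.
Overturning moment M_o = P_a × H/3 = 124.3 × 2.400 = 298.2.
Resisting moment M_r = W × 2.0 = 762 × 2.0 = 1524.
FS_overturning = M_r/M_o = 1524/298.2 = 5.110.

5.11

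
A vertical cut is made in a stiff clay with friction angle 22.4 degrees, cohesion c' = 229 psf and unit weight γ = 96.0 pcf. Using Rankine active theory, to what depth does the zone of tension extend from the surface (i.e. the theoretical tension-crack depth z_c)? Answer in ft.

7.13 ft

K_a = tan²(45° − 22.4°/2) = 0.4482; √K_a = 0.6694.
The active pressure is zero where K_a γ z = 2c√K_a, so z_c = 2c/(γ√K_a) = 2×229/(96.0×0.6694) = 7.127 ft.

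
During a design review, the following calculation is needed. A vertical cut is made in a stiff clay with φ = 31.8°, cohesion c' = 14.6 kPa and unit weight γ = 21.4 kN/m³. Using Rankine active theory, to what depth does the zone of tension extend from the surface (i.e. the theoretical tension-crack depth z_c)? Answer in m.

K_a = tan²(45° − 31.8°/2) = 0.3098; √K_a = 0.5566.
The active pressure is zero where K_a γ z = 2c√K_a, so z_c = 2c/(γ√K_a) = 2×14.6/(21.4×0.5566) = 2.451 m.

2.45 m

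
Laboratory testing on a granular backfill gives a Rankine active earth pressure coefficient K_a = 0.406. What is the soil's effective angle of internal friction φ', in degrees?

25.0°

K_a = tan²(45° − φ/2) ⇒ 45° − φ/2 = arctan(√0.406) = 32.50°.
φ = 2(45° − 32.50°) = 24.99°.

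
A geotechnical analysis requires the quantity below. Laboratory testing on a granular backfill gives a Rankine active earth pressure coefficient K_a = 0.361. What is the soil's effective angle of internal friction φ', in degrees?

K_a = tan²(45° − φ/2) ⇒ 45° − φ/2 = arctan(√0.361) = 31.00°.
φ = 2(45° − 31.00°) = 28.00°.

28.0°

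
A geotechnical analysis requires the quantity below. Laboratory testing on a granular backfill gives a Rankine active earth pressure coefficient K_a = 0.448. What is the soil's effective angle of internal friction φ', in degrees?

K_a = tan²(45° − φ/2) ⇒ 45° − φ/2 = arctan(√0.448) = 33.80°.
φ = 2(45° − 33.80°) = 22.41°.

22.4°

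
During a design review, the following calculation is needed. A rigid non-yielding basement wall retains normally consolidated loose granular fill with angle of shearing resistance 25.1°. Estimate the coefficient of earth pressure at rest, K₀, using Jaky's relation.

0.576

K₀ = 1 − sin φ' = 1 − sin 25.1° = 0.5758.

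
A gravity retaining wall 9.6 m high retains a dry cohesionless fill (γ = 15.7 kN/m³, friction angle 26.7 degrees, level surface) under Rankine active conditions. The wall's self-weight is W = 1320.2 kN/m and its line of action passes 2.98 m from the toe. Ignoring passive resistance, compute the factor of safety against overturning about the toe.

4.47

K_a = tan²(45° − 26.7°/2) = 0.3800.
P_a = ½K_aγH² = 0.5×0.3800×15.7×9.6² = 274.9 kN/m, acting at H/3 = 3.200 m above the base.
Overturning moment M_o = P_a × H/3 = 274.9 × 3.200 = 879.6.
Resisting moment M_r = W × 2.98 = 1320.2 × 2.98 = 3934.
FS_overturning = M_r/M_o = 3934/879.6 = 4.473.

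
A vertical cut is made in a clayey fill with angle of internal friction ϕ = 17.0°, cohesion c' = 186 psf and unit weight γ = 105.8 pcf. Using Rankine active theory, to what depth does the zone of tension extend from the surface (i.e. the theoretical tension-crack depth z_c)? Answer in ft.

4.75 ft

K_a = tan²(45° − 17.0°/2) = 0.5475; √K_a = 0.7400.
The active pressure is zero where K_a γ z = 2c√K_a, so z_c = 2c/(γ√K_a) = 2×186/(105.8×0.7400) = 4.752 ft.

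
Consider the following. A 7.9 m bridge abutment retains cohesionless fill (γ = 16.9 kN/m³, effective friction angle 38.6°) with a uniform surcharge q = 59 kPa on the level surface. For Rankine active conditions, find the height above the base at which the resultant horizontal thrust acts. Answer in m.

3.25 m

K_a = 0.2316.
Triangular part P₁ = ½K_aγH² = 122.1 at H/3 = 2.633 m; rectangular part P₂ = K_a q H = 108.0 at H/2 = 3.950 m.
ȳ = (P₁·2.633 + P₂·3.950)/(P₁+P₂) = 3.251 m.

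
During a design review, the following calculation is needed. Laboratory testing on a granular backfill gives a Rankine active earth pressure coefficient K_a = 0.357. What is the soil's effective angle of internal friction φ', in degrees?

K_a = tan²(45° − φ/2) ⇒ 45° − φ/2 = arctan(√0.357) = 30.86°.
φ = 2(45° − 30.86°) = 28.28°.

28.3°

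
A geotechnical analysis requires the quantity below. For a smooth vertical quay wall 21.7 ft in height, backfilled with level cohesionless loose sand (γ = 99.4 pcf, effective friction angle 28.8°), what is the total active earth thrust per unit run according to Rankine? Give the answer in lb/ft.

8190 lb/ft

K_a = tan²(45° − φ/2) = 0.3498.
P_a = ½ K_a γ H² = 0.5 × 0.3498 × 99.4 × 21.7² = 8185 lb/ft.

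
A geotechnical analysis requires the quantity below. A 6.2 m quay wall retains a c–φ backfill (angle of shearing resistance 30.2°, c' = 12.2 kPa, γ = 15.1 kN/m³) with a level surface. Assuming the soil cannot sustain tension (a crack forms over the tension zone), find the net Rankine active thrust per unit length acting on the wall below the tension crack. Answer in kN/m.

28.7 kN/m

K_a = 0.3307; √K_a = 0.5750.
Tension-crack depth z_c = 2c/(γ√K_a) = 2×12.2/(15.1×0.5750) = 2.810 m.
σ_a at base = K_a γ H − 2c√K_a = 0.3307×15.1×6.2 − 2×12.2×0.5750 = 16.93 kPa.
P_a = ½ × 16.93 × (H − z_c) = 0.5×16.93×3.390 = 28.69 kN/m.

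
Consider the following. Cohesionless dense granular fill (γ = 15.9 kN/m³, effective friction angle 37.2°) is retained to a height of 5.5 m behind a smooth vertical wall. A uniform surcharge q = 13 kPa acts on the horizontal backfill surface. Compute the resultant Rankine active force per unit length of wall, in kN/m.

K_a = tan²(45° − φ/2) = 0.2464.
Soil triangle: ½ K_a γ H² = 0.5×0.2464×15.9×5.5² = 59.26 kN/m.
Surcharge rectangle: K_a q H = 0.2464×13×5.5 = 17.62 kN/m.
Total = 59.26 + 17.62 = 76.88 kN/m.

76.9 kN/m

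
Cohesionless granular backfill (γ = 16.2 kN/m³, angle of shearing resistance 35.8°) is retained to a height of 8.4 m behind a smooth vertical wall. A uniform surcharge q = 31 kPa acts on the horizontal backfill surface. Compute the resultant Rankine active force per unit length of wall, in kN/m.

218 kN/m

K_a = tan²(45° − φ/2) = 0.2619.
Soil triangle: ½ K_a γ H² = 0.5×0.2619×16.2×8.4² = 149.7 kN/m.
Surcharge rectangle: K_a q H = 0.2619×31×8.4 = 68.19 kN/m.
Total = 149.7 + 68.19 = 217.9 kN/m.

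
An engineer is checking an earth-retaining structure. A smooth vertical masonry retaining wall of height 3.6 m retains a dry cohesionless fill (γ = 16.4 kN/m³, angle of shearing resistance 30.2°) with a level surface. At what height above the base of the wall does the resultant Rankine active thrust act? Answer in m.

1.20 m

K_a = 0.3307.
The pressure distribution is triangular, so the resultant acts at H/3 above the base = 3.6/3 = 1.200 m.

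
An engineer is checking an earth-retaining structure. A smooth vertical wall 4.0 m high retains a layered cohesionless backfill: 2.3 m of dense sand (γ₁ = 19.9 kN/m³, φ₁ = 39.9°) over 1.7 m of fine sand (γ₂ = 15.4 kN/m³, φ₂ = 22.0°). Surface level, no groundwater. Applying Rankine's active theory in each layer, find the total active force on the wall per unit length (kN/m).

K_a1 = tan²(45°−39.9°/2) = 0.2184; K_a2 = tan²(45°−22.0°/2) = 0.4550.
Layer 1: σ at base = K_a1 γ₁ h₁ = 9.998 kPa; P₁ = ½×9.998×2.3 = 11.50.
Layer 2: σ_v at top = γ₁h₁ = 45.77; σ_h top = K_a2×45.77 = 20.82; σ_h base = K_a2×(45.77+15.4×1.7) = 32.73.
P₂ = ½(20.82+32.73)×1.7 = 45.52. Total P_a = 11.50+45.52 = 57.02 kN/m.

57.0 kN/m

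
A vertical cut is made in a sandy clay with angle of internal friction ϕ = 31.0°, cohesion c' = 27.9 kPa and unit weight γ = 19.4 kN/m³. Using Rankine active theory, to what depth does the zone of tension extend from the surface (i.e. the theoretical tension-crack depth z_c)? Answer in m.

K_a = tan²(45° − 31.0°/2) = 0.3201; √K_a = 0.5658.
The active pressure is zero where K_a γ z = 2c√K_a, so z_c = 2c/(γ√K_a) = 2×27.9/(19.4×0.5658) = 5.084 m.

5.08 m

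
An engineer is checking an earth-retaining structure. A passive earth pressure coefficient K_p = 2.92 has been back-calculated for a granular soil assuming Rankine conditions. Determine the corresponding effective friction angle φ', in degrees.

29.3°

K_p = (1+sin φ)/(1−sin φ) ⇒ sin φ = (K_p − 1)/(K_p + 1) = 0.4898.
φ = arcsin(0.4898) = 29.33°.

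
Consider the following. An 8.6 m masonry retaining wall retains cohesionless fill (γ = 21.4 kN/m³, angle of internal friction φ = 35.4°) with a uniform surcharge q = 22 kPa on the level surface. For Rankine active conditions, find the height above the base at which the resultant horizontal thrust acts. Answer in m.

K_a = 0.2664.
Triangular part P₁ = ½K_aγH² = 210.8 at H/3 = 2.867 m; rectangular part P₂ = K_a q H = 50.40 at H/2 = 4.300 m.
ȳ = (P₁·2.867 + P₂·4.300)/(P₁+P₂) = 3.143 m.

3.14 m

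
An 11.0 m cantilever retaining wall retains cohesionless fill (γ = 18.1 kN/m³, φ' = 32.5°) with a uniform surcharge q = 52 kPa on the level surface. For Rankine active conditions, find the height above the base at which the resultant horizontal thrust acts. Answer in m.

4.30 m

K_a = 0.3010.
Triangular part P₁ = ½K_aγH² = 329.6 at H/3 = 3.667 m; rectangular part P₂ = K_a q H = 172.2 at H/2 = 5.500 m.
ȳ = (P₁·3.667 + P₂·5.500)/(P₁+P₂) = 4.296 m.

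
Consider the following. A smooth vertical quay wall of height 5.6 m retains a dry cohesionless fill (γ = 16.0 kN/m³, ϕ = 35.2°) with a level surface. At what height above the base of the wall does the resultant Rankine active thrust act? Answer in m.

K_a = 0.2687.
The pressure distribution is triangular, so the resultant acts at H/3 above the base = 5.6/3 = 1.867 m.

1.87 m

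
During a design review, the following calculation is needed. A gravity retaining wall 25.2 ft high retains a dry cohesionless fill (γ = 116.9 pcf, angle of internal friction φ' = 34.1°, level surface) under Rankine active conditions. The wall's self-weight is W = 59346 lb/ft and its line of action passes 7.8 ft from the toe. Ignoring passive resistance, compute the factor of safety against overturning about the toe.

5.27

K_a = tan²(45° − 34.1°/2) = 0.2815.
P_a = ½K_aγH² = 0.5×0.2815×116.9×25.2² = 10450 lb/ft, acting at H/3 = 8.400 ft above the base.
Overturning moment M_o = P_a × H/3 = 10450 × 8.400 = 87780.
Resisting moment M_r = W × 7.8 = 59346 × 7.8 = 462900.
FS_overturning = M_r/M_o = 462900/87780 = 5.274.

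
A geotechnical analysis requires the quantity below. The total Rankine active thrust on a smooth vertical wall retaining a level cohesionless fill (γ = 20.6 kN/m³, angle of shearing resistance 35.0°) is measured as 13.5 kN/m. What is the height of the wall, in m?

2.20 m

K_a = 0.2710. P_a = ½ K_a γ H² ⇒ H = √(2P_a/(K_a γ)).
H = √(2×13.5/(0.2710×20.6)) = 2.199 m.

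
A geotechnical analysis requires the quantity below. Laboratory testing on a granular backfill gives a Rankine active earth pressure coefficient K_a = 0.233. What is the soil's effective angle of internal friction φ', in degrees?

K_a = tan²(45° − φ/2) ⇒ 45° − φ/2 = arctan(√0.233) = 25.77°.
φ = 2(45° − 25.77°) = 38.47°.

38.5°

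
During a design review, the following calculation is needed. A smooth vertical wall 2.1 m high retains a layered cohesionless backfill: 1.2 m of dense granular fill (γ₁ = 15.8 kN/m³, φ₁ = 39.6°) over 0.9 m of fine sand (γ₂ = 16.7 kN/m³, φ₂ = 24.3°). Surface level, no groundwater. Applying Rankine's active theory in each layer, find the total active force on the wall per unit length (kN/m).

12.5 kN/m

K_a1 = tan²(45°−39.6°/2) = 0.2214; K_a2 = tan²(45°−24.3°/2) = 0.4169.
Layer 1: σ at base = K_a1 γ₁ h₁ = 4.198 kPa; P₁ = ½×4.198×1.2 = 2.519.
Layer 2: σ_v at top = γ₁h₁ = 18.96; σ_h top = K_a2×18.96 = 7.905; σ_h base = K_a2×(18.96+16.7×0.9) = 14.17.
P₂ = ½(7.905+14.17)×0.9 = 9.934. Total P_a = 2.519+9.934 = 12.45 kN/m.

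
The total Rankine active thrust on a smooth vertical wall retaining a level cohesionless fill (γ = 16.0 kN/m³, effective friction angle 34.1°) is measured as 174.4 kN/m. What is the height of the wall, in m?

K_a = 0.2815. P_a = ½ K_a γ H² ⇒ H = √(2P_a/(K_a γ)).
H = √(2×174.4/(0.2815×16.0)) = 8.800 m.

8.80 m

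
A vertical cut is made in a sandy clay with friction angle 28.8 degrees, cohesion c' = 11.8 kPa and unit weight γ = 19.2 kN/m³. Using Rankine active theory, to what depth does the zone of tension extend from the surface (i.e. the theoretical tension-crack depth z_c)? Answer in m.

K_a = tan²(45° − 28.8°/2) = 0.3498; √K_a = 0.5914.
The active pressure is zero where K_a γ z = 2c√K_a, so z_c = 2c/(γ√K_a) = 2×11.8/(19.2×0.5914) = 2.078 m.

2.08 m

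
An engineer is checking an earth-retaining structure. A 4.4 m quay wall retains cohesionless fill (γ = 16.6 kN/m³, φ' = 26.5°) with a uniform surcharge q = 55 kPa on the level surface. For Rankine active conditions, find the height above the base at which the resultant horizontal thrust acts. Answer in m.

K_a = 0.3829.
Triangular part P₁ = ½K_aγH² = 61.53 at H/3 = 1.467 m; rectangular part P₂ = K_a q H = 92.67 at H/2 = 2.200 m.
ȳ = (P₁·1.467 + P₂·2.200)/(P₁+P₂) = 1.907 m.

1.91 m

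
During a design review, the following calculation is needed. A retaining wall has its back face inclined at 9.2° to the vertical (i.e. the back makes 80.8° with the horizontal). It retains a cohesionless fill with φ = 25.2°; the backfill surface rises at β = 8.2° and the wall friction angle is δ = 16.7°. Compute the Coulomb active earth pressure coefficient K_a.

0.491

K_a = sin²(α+φ) / [sin²α · sin(α−δ) · (1 + √{sin(φ+δ)sin(φ−β) / (sin(α−δ)sin(α+β))})²].
With α = 80.8°, φ = 25.2°, δ = 16.7°, β = 8.2°: K_a = 0.4905.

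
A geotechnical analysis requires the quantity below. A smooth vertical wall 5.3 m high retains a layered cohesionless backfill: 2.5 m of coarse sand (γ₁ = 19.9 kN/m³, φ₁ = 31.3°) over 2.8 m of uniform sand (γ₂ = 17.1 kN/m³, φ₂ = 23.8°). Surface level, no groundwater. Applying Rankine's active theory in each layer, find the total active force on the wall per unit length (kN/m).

K_a1 = tan²(45°−31.3°/2) = 0.3162; K_a2 = tan²(45°−23.8°/2) = 0.4250.
Layer 1: σ at base = K_a1 γ₁ h₁ = 15.73 kPa; P₁ = ½×15.73×2.5 = 19.66.
Layer 2: σ_v at top = γ₁h₁ = 49.75; σ_h top = K_a2×49.75 = 21.14; σ_h base = K_a2×(49.75+17.1×2.8) = 41.49.
P₂ = ½(21.14+41.49)×2.8 = 87.68. Total P_a = 19.66+87.68 = 107.3 kN/m.

107 kN/m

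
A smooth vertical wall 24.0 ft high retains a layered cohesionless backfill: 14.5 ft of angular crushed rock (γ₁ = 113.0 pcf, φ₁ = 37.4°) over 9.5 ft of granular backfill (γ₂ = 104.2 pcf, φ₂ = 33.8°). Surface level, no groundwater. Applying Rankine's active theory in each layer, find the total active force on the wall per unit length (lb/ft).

8680 lb/ft

K_a1 = tan²(45°−37.4°/2) = 0.2443; K_a2 = tan²(45°−33.8°/2) = 0.2851.
Layer 1: σ at base = K_a1 γ₁ h₁ = 400.2 psf; P₁ = ½×400.2×14.5 = 2902.
Layer 2: σ_v at top = γ₁h₁ = 1638; σ_h top = K_a2×1638 = 467.1; σ_h base = K_a2×(1638+104.2×9.5) = 749.4.
P₂ = ½(467.1+749.4)×9.5 = 5778. Total P_a = 2902+5778 = 8680 lb/ft.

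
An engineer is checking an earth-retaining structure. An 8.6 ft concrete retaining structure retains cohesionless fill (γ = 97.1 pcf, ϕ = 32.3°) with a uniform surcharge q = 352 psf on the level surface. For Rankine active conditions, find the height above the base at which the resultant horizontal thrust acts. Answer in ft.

K_a = 0.3035.
Triangular part P₁ = ½K_aγH² = 1090 at H/3 = 2.867 ft; rectangular part P₂ = K_a q H = 918.7 at H/2 = 4.300 ft.
ȳ = (P₁·2.867 + P₂·4.300)/(P₁+P₂) = 3.522 ft.

3.52 ft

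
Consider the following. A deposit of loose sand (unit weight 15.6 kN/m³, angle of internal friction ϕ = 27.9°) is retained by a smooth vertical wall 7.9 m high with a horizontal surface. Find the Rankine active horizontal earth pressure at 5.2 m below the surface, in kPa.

29.4 kPa

K_a = (1 − sin φ)/(1 + sin φ) = 0.3625.
σ_h = K_a γ z = 0.3625 × 15.6 × 5.2 = 29.40 kPa.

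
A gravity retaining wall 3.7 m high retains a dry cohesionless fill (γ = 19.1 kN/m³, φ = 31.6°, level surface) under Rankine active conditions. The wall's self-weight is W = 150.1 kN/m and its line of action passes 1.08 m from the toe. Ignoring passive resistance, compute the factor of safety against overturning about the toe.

3.22

K_a = tan²(45° − 31.6°/2) = 0.3123.
P_a = ½K_aγH² = 0.5×0.3123×19.1×3.7² = 40.84 kN/m, acting at H/3 = 1.233 m above the base.
Overturning moment M_o = P_a × H/3 = 40.84 × 1.233 = 50.36.
Resisting moment M_r = W × 1.08 = 150.1 × 1.08 = 162.1.
FS_overturning = M_r/M_o = 162.1/50.36 = 3.219.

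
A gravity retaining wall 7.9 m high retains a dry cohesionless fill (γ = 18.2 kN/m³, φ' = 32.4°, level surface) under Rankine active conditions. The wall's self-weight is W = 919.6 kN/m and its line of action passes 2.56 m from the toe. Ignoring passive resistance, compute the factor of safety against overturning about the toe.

K_a = tan²(45° − 32.4°/2) = 0.3022.
P_a = ½K_aγH² = 0.5×0.3022×18.2×7.9² = 171.6 kN/m, acting at H/3 = 2.633 m above the base.
Overturning moment M_o = P_a × H/3 = 171.6 × 2.633 = 452.0.
Resisting moment M_r = W × 2.56 = 919.6 × 2.56 = 2354.
FS_overturning = M_r/M_o = 2354/452.0 = 5.208.

5.21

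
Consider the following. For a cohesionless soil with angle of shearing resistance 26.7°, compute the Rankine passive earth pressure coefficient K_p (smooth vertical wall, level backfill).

2.63

K_p = (1 + sin φ)/(1 − sin φ) = tan²(45° + 26.7°/2) = 2.632.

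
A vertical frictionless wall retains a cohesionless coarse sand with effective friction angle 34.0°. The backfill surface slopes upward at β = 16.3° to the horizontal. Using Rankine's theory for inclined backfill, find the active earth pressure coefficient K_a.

K_a = cos β · (cos β − √(cos²β − cos²φ)) / (cos β + √(cos²β − cos²φ)).
cos β = 0.9598, cos φ = 0.8290, √(cos²β − cos²φ) = 0.4837.
K_a = 0.9598 × (0.9598 − 0.4837)/(0.9598 + 0.4837) = 0.3166.

0.317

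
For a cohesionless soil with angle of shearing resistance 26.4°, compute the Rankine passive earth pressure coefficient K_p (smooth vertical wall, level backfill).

K_p = (1 + sin φ)/(1 − sin φ) = tan²(45° + 26.4°/2) = 2.601.

2.60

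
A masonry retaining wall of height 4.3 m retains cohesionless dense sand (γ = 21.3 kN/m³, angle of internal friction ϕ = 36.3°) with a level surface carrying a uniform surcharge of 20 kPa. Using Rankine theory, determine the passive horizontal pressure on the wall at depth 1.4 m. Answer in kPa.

K_p = (1 + sin φ)/(1 − sin φ) = 3.902.
σ_v = γz + q = 21.3 × 1.4 + 20 = 49.82 kPa.
σ_h = K_p σ_v = 3.902 × 49.82 = 194.4 kPa.

194 kPa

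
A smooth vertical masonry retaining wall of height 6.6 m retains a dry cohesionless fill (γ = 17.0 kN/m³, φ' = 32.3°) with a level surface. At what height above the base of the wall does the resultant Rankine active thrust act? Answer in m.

2.20 m

K_a = 0.3035.
The pressure distribution is triangular, so the resultant acts at H/3 above the base = 6.6/3 = 2.200 m.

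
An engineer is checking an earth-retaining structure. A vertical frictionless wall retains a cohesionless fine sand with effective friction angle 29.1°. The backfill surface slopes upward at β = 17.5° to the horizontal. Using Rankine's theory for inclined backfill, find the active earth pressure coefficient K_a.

K_a = cos β · (cos β − √(cos²β − cos²φ)) / (cos β + √(cos²β − cos²φ)).
cos β = 0.9537, cos φ = 0.8738, √(cos²β − cos²φ) = 0.3822.
K_a = 0.9537 × (0.9537 − 0.3822)/(0.9537 + 0.3822) = 0.4080.

0.408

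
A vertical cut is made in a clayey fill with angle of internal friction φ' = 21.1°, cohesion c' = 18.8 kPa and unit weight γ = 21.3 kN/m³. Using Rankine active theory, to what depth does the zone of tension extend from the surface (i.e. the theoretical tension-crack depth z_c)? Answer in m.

2.57 m

K_a = tan²(45° − 21.1°/2) = 0.4706; √K_a = 0.6860.
The active pressure is zero where K_a γ z = 2c√K_a, so z_c = 2c/(γ√K_a) = 2×18.8/(21.3×0.6860) = 2.573 m.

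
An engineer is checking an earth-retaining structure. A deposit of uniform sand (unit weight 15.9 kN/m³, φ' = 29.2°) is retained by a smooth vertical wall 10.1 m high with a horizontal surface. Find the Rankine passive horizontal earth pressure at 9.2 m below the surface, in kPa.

K_p = (1 + sin φ)/(1 − sin φ) = 2.905.
σ_h = K_p γ z = 2.905 × 15.9 × 9.2 = 425.0 kPa.

425 kPa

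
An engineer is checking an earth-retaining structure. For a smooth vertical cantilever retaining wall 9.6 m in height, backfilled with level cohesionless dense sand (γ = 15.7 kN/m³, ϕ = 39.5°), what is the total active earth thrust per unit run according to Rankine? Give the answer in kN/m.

161 kN/m

K_a = tan²(45° − φ/2) = 0.2224.
P_a = ½ K_a γ H² = 0.5 × 0.2224 × 15.7 × 9.6² = 160.9 kN/m.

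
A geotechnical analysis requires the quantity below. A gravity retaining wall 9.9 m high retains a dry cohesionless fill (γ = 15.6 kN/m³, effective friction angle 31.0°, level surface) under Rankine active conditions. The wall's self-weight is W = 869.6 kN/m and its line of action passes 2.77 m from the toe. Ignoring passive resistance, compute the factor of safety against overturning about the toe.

K_a = tan²(45° − 31.0°/2) = 0.3201.
P_a = ½K_aγH² = 0.5×0.3201×15.6×9.9² = 244.7 kN/m, acting at H/3 = 3.300 m above the base.
Overturning moment M_o = P_a × H/3 = 244.7 × 3.300 = 807.5.
Resisting moment M_r = W × 2.77 = 869.6 × 2.77 = 2409.
FS_overturning = M_r/M_o = 2409/807.5 = 2.983.

2.98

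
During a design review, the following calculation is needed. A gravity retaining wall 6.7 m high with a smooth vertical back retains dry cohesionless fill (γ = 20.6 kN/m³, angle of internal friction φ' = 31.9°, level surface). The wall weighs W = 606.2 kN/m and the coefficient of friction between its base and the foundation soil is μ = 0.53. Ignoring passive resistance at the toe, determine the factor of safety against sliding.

2.25

K_a = tan²(45° − 31.9°/2) = 0.3085.
P_a = ½K_aγH² = 0.5×0.3085×20.6×6.7² = 142.7 kN/m, acting at H/3 = 2.233 m above the base.
FS_sliding = μW / P_a = 0.53×606.2 / 142.7 = 2.252.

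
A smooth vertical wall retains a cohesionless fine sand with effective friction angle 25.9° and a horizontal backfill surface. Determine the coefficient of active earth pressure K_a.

0.392

K_a = (1 − sin φ)/(1 + sin φ) = (1 − sin 25.9°)/(1 + sin 25.9°) = 0.3920.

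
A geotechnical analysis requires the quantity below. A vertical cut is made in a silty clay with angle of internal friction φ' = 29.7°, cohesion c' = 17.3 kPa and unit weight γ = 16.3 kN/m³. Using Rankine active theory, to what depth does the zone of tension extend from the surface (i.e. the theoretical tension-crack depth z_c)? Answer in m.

3.65 m

K_a = tan²(45° − 29.7°/2) = 0.3374; √K_a = 0.5808.
The active pressure is zero where K_a γ z = 2c√K_a, so z_c = 2c/(γ√K_a) = 2×17.3/(16.3×0.5808) = 3.654 m.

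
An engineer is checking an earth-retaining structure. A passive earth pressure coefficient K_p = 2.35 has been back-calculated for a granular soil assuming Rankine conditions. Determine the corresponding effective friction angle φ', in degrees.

K_p = (1+sin φ)/(1−sin φ) ⇒ sin φ = (K_p − 1)/(K_p + 1) = 0.4030.
φ = arcsin(0.4030) = 23.76°.

23.8°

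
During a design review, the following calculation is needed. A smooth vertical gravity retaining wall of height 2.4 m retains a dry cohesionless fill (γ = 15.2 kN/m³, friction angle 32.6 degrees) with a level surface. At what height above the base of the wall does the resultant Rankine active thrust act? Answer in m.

0.800 m

K_a = 0.2997.
The pressure distribution is triangular, so the resultant acts at H/3 above the base = 2.4/3 = 0.8000 m.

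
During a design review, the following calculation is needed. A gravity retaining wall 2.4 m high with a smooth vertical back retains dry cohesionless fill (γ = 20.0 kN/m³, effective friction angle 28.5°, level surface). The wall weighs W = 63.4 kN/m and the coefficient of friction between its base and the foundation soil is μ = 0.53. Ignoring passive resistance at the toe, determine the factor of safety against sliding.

1.65

K_a = tan²(45° − 28.5°/2) = 0.3540.
P_a = ½K_aγH² = 0.5×0.3540×20.0×2.4² = 20.39 kN/m, acting at H/3 = 0.8000 m above the base.
FS_sliding = μW / P_a = 0.53×63.4 / 20.39 = 1.648.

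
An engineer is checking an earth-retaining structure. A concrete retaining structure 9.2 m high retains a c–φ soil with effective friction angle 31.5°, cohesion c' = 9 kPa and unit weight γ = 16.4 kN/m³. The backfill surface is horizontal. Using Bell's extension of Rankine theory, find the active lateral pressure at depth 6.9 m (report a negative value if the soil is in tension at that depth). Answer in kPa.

25.4 kPa

K_a = (1 − sin φ)/(1 + sin φ) = 0.3136.
σ_a = K_a γ z − 2c√K_a = 0.3136×16.4×6.9 − 2×9×0.5600 = 25.41 kPa.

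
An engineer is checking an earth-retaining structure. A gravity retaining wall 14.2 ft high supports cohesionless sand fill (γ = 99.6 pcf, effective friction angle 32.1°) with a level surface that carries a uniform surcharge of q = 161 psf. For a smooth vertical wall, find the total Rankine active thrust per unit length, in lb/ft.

K_a = tan²(45° − φ/2) = 0.3060.
Soil triangle: ½ K_a γ H² = 0.5×0.3060×99.6×14.2² = 3073 lb/ft.
Surcharge rectangle: K_a q H = 0.3060×161×14.2 = 699.6 lb/ft.
Total = 3073 + 699.6 = 3772 lb/ft.

3770 lb/ft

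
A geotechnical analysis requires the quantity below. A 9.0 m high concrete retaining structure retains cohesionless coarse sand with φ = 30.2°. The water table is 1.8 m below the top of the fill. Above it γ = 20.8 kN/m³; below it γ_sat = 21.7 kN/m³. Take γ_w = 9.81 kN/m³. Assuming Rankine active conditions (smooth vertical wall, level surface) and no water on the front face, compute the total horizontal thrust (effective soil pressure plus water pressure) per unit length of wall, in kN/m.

K_a = tan²(45° − φ/2) = 0.3307.
γ' = 21.7 − 9.81 = 11.89 kN/m³. Depth below WT = 7.2 m.
σ'_h at WT = K_a γ d_w = 12.38 kPa; at base = 12.38 + K_a γ' × 7.2 = 40.69 kPa.
P₁ (0–1.8 m) = ½×12.38×1.8 = 11.14. P₂ (1.8–9.0 m) = ½(12.38+40.69)×7.2 = 191.0.
P_w = ½ γ_w h₂² = 0.5×9.81×7.2² = 254.3. Total = 11.14+191.0+254.3 = 456.5 kN/m.

456 kN/m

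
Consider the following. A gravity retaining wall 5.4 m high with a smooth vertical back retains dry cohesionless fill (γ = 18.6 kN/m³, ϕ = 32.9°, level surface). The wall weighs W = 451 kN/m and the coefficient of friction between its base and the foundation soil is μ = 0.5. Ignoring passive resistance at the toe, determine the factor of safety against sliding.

K_a = tan²(45° − 32.9°/2) = 0.2960.
P_a = ½K_aγH² = 0.5×0.2960×18.6×5.4² = 80.28 kN/m, acting at H/3 = 1.800 m above the base.
FS_sliding = μW / P_a = 0.5×451 / 80.28 = 2.809.

2.81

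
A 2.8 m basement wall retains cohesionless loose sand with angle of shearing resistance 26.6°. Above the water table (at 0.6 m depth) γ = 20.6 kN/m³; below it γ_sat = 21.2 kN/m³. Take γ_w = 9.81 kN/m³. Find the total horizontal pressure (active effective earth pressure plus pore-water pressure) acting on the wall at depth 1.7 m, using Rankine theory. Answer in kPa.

K_a = (1 − sin φ)/(1 + sin φ) = 0.3814.
γ' = 21.2 − 9.81 = 11.39 kN/m³.
Effective vertical stress at 1.7 m: σ'_v = 20.6×0.6 + 11.39×1.10 = 24.89 kPa.
σ'_h = K_a σ'_v = 0.3814 × 24.89 = 9.494 kPa; u = γ_w × 1.10 = 10.79 kPa.
Total σ_h = 9.494 + 10.79 = 20.28 kPa.

20.3 kPa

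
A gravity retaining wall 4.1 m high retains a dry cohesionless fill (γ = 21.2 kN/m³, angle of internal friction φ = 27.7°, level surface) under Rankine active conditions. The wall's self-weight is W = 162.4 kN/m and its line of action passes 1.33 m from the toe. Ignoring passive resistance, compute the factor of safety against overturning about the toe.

2.43

K_a = tan²(45° − 27.7°/2) = 0.3653.
P_a = ½K_aγH² = 0.5×0.3653×21.2×4.1² = 65.10 kN/m, acting at H/3 = 1.367 m above the base.
Overturning moment M_o = P_a × H/3 = 65.10 × 1.367 = 88.97.
Resisting moment M_r = W × 1.33 = 162.4 × 1.33 = 216.0.
FS_overturning = M_r/M_o = 216.0/88.97 = 2.428.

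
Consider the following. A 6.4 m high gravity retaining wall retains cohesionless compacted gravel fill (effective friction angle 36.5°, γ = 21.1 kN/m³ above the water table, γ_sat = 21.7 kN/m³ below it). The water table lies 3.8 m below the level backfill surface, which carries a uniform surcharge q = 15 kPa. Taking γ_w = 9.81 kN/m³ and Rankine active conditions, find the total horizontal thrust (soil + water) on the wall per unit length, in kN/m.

159 kN/m

K_a = tan²(45° − φ/2) = 0.2541.
γ' = 21.7 − 9.81 = 11.89 kN/m³. h₂ = H − d_w = 2.6 m.
σ'_h: at surface K_a·q = 3.811; at WT K_a(q+γd_w) = 24.18; at base K_a(q+γd_w+γ'h₂) = 32.04 kPa.
P₁ = ½(3.811+24.18)×3.8 = 53.18; P₂ = ½(24.18+32.04)×2.6 = 73.08; P_w = ½γ_w h₂² = 33.16.
Total = 53.18+73.08+33.16 = 159.4 kN/m.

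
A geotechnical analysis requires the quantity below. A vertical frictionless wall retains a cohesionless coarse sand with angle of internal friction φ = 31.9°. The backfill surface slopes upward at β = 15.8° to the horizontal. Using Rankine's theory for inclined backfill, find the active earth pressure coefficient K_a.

0.346

K_a = cos β · (cos β − √(cos²β − cos²φ)) / (cos β + √(cos²β − cos²φ)).
cos β = 0.9622, cos φ = 0.8490, √(cos²β − cos²φ) = 0.4529.
K_a = 0.9622 × (0.9622 − 0.4529)/(0.9622 + 0.4529) = 0.3463.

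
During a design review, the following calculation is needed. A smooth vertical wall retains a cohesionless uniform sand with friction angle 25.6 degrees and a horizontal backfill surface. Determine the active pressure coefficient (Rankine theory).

K_a = tan²(45° − φ/2) = tan²(32.20°) = 0.3966.

0.397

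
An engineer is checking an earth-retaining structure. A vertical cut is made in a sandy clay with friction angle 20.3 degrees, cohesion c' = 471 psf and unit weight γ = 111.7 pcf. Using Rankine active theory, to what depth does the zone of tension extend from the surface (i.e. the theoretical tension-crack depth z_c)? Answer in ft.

K_a = tan²(45° − 20.3°/2) = 0.4849; √K_a = 0.6963.
The active pressure is zero where K_a γ z = 2c√K_a, so z_c = 2c/(γ√K_a) = 2×471/(111.7×0.6963) = 12.11 ft.

12.1 ft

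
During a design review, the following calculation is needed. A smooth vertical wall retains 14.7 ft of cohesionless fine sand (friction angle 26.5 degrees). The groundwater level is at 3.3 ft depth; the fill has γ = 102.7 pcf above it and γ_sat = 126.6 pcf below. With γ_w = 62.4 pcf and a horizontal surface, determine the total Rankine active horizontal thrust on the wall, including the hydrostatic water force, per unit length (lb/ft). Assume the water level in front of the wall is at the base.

7350 lb/ft

K_a = tan²(45° − φ/2) = 0.3829.
γ' = 126.6 − 62.4 = 64.20 pcf. Depth below WT = 11.4 ft.
σ'_h at WT = K_a γ d_w = 129.8 psf; at base = 129.8 + K_a γ' × 11.4 = 410.0 psf.
P₁ (0–3.3 ft) = ½×129.8×3.3 = 214.1. P₂ (3.3–14.7 ft) = ½(129.8+410.0)×11.4 = 3077.
P_w = ½ γ_w h₂² = 0.5×62.4×11.4² = 4055. Total = 214.1+3077+4055 = 7346 lb/ft.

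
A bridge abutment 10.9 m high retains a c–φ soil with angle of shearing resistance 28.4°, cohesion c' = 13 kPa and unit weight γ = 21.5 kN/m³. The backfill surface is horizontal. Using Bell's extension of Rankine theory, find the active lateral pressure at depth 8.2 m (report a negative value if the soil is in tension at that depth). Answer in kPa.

47.2 kPa

K_a = (1 − sin φ)/(1 + sin φ) = 0.3554.
σ_a = K_a γ z − 2c√K_a = 0.3554×21.5×8.2 − 2×13×0.5961 = 47.15 kPa.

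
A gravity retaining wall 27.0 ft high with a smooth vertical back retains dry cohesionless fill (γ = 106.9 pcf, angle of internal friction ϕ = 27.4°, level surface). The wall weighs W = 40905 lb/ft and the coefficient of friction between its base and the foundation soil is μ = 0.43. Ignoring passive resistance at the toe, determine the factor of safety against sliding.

K_a = tan²(45° − 27.4°/2) = 0.3697.
P_a = ½K_aγH² = 0.5×0.3697×106.9×27.0² = 14400 lb/ft, acting at H/3 = 9.000 ft above the base.
FS_sliding = μW / P_a = 0.43×40905 / 14400 = 1.221.

1.22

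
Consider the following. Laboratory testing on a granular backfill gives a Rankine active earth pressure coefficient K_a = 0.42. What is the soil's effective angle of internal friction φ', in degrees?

24.1°

K_a = tan²(45° − φ/2) ⇒ 45° − φ/2 = arctan(√0.42) = 32.95°.
φ = 2(45° − 32.95°) = 24.11°.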